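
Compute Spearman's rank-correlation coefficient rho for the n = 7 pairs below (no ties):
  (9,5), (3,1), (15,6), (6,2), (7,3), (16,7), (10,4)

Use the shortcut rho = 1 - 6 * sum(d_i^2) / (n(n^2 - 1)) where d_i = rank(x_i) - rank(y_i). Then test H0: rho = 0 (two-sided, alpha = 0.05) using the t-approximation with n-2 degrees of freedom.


Step 1: Rank x and y separately (midranks; no ties here).
rank(x): 9->4, 3->1, 15->6, 6->2, 7->3, 16->7, 10->5
rank(y): 5->5, 1->1, 6->6, 2->2, 3->3, 7->7, 4->4
Step 2: d_i = R_x(i) - R_y(i); compute d_i^2.
  (4-5)^2=1, (1-1)^2=0, (6-6)^2=0, (2-2)^2=0, (3-3)^2=0, (7-7)^2=0, (5-4)^2=1
sum(d^2) = 2.
Step 3: rho = 1 - 6*2 / (7*(7^2 - 1)) = 1 - 12/336 = 0.964286.
Step 4: Under H0, t = rho * sqrt((n-2)/(1-rho^2)) = 8.1408 ~ t(5).
Step 5: Two-sided p-value from the t-distribution with 5 df = 0.000454.
Step 6: alpha = 0.05. reject H0.

rho = 0.9643, p = 0.000454, reject H0 at alpha = 0.05.


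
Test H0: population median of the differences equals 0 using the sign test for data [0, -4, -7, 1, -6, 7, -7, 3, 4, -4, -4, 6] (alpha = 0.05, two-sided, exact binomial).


Step 1: Discard zero differences. Original n = 12; n_eff = number of nonzero differences = 11.
Nonzero differences (with sign): -4, -7, +1, -6, +7, -7, +3, +4, -4, -4, +6
Step 2: Count signs: positive = 5, negative = 6.
Step 3: Under H0: P(positive) = 0.5, so the number of positives S ~ Bin(11, 0.5).
Step 4: Two-sided exact p-value = sum of Bin(11,0.5) probabilities at or below the observed probability = 1.000000.
Step 5: alpha = 0.05. fail to reject H0.

n_eff = 11, pos = 5, neg = 6, p = 1.000000, fail to reject H0.


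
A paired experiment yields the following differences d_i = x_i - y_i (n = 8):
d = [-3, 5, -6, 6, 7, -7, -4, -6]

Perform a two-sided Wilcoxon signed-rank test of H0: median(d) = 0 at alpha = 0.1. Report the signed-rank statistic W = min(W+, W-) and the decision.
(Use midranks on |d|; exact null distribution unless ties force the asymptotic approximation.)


Step 1: Drop any zero differences (none here) and take |d_i|.
|d| = [3, 5, 6, 6, 7, 7, 4, 6]
Step 2: Midrank |d_i| (ties get averaged ranks).
ranks: |3|->1, |5|->3, |6|->5, |6|->5, |7|->7.5, |7|->7.5, |4|->2, |6|->5
Step 3: Attach original signs; sum ranks with positive sign and with negative sign.
W+ = 3 + 5 + 7.5 = 15.5
W- = 1 + 5 + 7.5 + 2 + 5 = 20.5
(Check: W+ + W- = 36 should equal n(n+1)/2 = 36.)
Step 4: Test statistic W = min(W+, W-) = 15.5.
Step 5: Ties in |d|, so use the tie-corrected normal approximation.
        E[W] = n(n+1)/4 = 8*9/4 = 18.
        Tie groups: |d|=6 (t=3), |d|=7 (t=2); sum(t^3 - t) = 30.
        Var[W] = n(n+1)(2n+1)/24 - sum(t^3-t)/48 = 1224/24 - 30/48 = 50.375.
        z = (W - E[W]) / sqrt(Var[W]) = (15.5 - 18) / 7.0975 = -0.3522.
        Two-sided p = 2*Phi(z) = 0.724662.
Step 6: alpha = 0.1. fail to reject H0.

W+ = 15.5, W- = 20.5, W = min = 15.5, p = 0.724662, fail to reject H0.


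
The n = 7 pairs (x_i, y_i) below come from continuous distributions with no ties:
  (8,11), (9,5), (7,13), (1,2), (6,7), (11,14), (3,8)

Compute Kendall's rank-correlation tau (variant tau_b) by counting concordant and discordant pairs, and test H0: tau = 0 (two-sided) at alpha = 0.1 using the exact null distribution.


Step 1: Enumerate the 21 unordered pairs (i,j) with i<j and classify each by sign(x_j-x_i) * sign(y_j-y_i).
  (1,2):dx=+1,dy=-6->D; (1,3):dx=-1,dy=+2->D; (1,4):dx=-7,dy=-9->C; (1,5):dx=-2,dy=-4->C
  (1,6):dx=+3,dy=+3->C; (1,7):dx=-5,dy=-3->C; (2,3):dx=-2,dy=+8->D; (2,4):dx=-8,dy=-3->C
  (2,5):dx=-3,dy=+2->D; (2,6):dx=+2,dy=+9->C; (2,7):dx=-6,dy=+3->D; (3,4):dx=-6,dy=-11->C
  (3,5):dx=-1,dy=-6->C; (3,6):dx=+4,dy=+1->C; (3,7):dx=-4,dy=-5->C; (4,5):dx=+5,dy=+5->C
  (4,6):dx=+10,dy=+12->C; (4,7):dx=+2,dy=+6->C; (5,6):dx=+5,dy=+7->C; (5,7):dx=-3,dy=+1->D
  (6,7):dx=-8,dy=-6->C
Step 2: C = 15, D = 6, total pairs = 21.
Step 3: tau = (C - D)/(n(n-1)/2) = (15 - 6)/21 = 0.428571.
Step 4: Exact two-sided p-value (enumerate n! = 5040 permutations of y under H0): p = 0.238889.
Step 5: alpha = 0.1. fail to reject H0.

tau_b = 0.4286 (C=15, D=6), p = 0.238889, fail to reject H0.


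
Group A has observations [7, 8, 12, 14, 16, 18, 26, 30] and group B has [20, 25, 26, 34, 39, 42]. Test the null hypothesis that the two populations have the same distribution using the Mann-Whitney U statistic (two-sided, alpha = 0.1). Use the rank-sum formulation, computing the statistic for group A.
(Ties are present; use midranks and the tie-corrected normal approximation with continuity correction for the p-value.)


Step 1: Combine and sort all 14 observations; assign midranks.
sorted (value, group): (7,X), (8,X), (12,X), (14,X), (16,X), (18,X), (20,Y), (25,Y), (26,X), (26,Y), (30,X), (34,Y), (39,Y), (42,Y)
ranks: 7->1, 8->2, 12->3, 14->4, 16->5, 18->6, 20->7, 25->8, 26->9.5, 26->9.5, 30->11, 34->12, 39->13, 42->14
Step 2: Rank sum for X: R1 = 1 + 2 + 3 + 4 + 5 + 6 + 9.5 + 11 = 41.5.
Step 3: U_X = R1 - n1(n1+1)/2 = 41.5 - 8*9/2 = 41.5 - 36 = 5.5.
       U_Y = n1*n2 - U_X = 48 - 5.5 = 42.5.
Step 4: Ties are present, so use the tie-corrected normal approximation (with continuity correction) for the p-value.
Step 5: p-value = 0.020000; compare to alpha = 0.1. reject H0.

U_X = 5.5, p = 0.020000, reject H0 at alpha = 0.1.


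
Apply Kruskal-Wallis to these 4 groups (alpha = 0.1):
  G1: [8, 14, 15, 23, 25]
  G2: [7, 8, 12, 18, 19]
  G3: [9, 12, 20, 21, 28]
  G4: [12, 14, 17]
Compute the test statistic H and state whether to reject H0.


Step 1: Combine all N = 18 observations and assign midranks.
sorted (value, group, rank): (7,G2,1), (8,G1,2.5), (8,G2,2.5), (9,G3,4), (12,G2,6), (12,G3,6), (12,G4,6), (14,G1,8.5), (14,G4,8.5), (15,G1,10), (17,G4,11), (18,G2,12), (19,G2,13), (20,G3,14), (21,G3,15), (23,G1,16), (25,G1,17), (28,G3,18)
Step 2: Sum ranks within each group.
R_1 = 54 (n_1 = 5)
R_2 = 34.5 (n_2 = 5)
R_3 = 57 (n_3 = 5)
R_4 = 25.5 (n_4 = 3)
Step 3: H = 12/(N(N+1)) * sum(R_i^2/n_i) - 3(N+1)
     = 12/(18*19) * (54^2/5 + 34.5^2/5 + 57^2/5 + 25.5^2/3) - 3*19
     = 0.035088 * 1687.8 - 57
     = 2.221053.
Step 4: Ties present; correction factor C = 1 - 36/(18^3 - 18) = 0.993808. Corrected H = 2.221053 / 0.993808 = 2.234891.
Step 5: Under H0, H ~ chi^2(3); p-value = 0.525109.
Step 6: alpha = 0.1. fail to reject H0.

H = 2.2349, df = 3, p = 0.525109, fail to reject H0.


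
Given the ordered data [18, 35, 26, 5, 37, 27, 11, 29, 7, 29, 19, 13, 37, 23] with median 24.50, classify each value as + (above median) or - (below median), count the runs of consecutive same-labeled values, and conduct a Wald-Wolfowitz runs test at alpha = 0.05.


Step 1: Compute median = 24.50; label A = above, B = below.
Labels in order: BAABAABABABBAB  (n_A = 7, n_B = 7)
Step 2: Count runs R = 11.
Step 3: Under H0 (random ordering), E[R] = 2*n_A*n_B/(n_A+n_B) + 1 = 2*7*7/14 + 1 = 8.0000.
        Var[R] = 2*n_A*n_B*(2*n_A*n_B - n_A - n_B) / ((n_A+n_B)^2 * (n_A+n_B-1)) = 8232/2548 = 3.2308.
        SD[R] = 1.7974.
Step 4: Continuity-corrected z = (R - 0.5 - E[R]) / SD[R] = (11 - 0.5 - 8.0000) / 1.7974 = 1.3909.
Step 5: Two-sided p-value via normal approximation = 2*(1 - Phi(|z|)) = 0.164264.
Step 6: alpha = 0.05. fail to reject H0.

R = 11, z = 1.3909, p = 0.164264, fail to reject H0.


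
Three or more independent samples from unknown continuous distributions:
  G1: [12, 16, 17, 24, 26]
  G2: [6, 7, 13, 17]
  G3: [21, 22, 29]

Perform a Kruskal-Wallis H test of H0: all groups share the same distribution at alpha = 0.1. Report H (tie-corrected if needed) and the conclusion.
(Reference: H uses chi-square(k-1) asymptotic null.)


Step 1: Combine all N = 12 observations and assign midranks.
sorted (value, group, rank): (6,G2,1), (7,G2,2), (12,G1,3), (13,G2,4), (16,G1,5), (17,G1,6.5), (17,G2,6.5), (21,G3,8), (22,G3,9), (24,G1,10), (26,G1,11), (29,G3,12)
Step 2: Sum ranks within each group.
R_1 = 35.5 (n_1 = 5)
R_2 = 13.5 (n_2 = 4)
R_3 = 29 (n_3 = 3)
Step 3: H = 12/(N(N+1)) * sum(R_i^2/n_i) - 3(N+1)
     = 12/(12*13) * (35.5^2/5 + 13.5^2/4 + 29^2/3) - 3*13
     = 0.076923 * 577.946 - 39
     = 5.457372.
Step 4: Ties present; correction factor C = 1 - 6/(12^3 - 12) = 0.996503. Corrected H = 5.457372 / 0.996503 = 5.476520.
Step 5: Under H0, H ~ chi^2(2); p-value = 0.064683.
Step 6: alpha = 0.1. reject H0.

H = 5.4765, df = 2, p = 0.064683, reject H0.


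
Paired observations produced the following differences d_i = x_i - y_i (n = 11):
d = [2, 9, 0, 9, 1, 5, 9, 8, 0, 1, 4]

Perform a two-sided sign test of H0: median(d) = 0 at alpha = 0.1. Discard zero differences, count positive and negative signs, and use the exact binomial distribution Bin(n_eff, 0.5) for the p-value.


Step 1: Discard zero differences. Original n = 11; n_eff = number of nonzero differences = 9.
Nonzero differences (with sign): +2, +9, +9, +1, +5, +9, +8, +1, +4
Step 2: Count signs: positive = 9, negative = 0.
Step 3: Under H0: P(positive) = 0.5, so the number of positives S ~ Bin(9, 0.5).
Step 4: Two-sided exact p-value = sum of Bin(9,0.5) probabilities at or below the observed probability = 0.003906.
Step 5: alpha = 0.1. reject H0.

n_eff = 9, pos = 9, neg = 0, p = 0.003906, reject H0.


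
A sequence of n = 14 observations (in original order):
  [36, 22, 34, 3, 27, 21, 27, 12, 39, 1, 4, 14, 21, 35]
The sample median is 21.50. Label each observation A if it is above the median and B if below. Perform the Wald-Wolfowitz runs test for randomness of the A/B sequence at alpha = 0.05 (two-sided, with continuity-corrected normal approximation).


Step 1: Compute median = 21.50; label A = above, B = below.
Labels in order: AAABABABABBBBA  (n_A = 7, n_B = 7)
Step 2: Count runs R = 9.
Step 3: Under H0 (random ordering), E[R] = 2*n_A*n_B/(n_A+n_B) + 1 = 2*7*7/14 + 1 = 8.0000.
        Var[R] = 2*n_A*n_B*(2*n_A*n_B - n_A - n_B) / ((n_A+n_B)^2 * (n_A+n_B-1)) = 8232/2548 = 3.2308.
        SD[R] = 1.7974.
Step 4: Continuity-corrected z = (R - 0.5 - E[R]) / SD[R] = (9 - 0.5 - 8.0000) / 1.7974 = 0.2782.
Step 5: Two-sided p-value via normal approximation = 2*(1 - Phi(|z|)) = 0.780879.
Step 6: alpha = 0.05. fail to reject H0.

R = 9, z = 0.2782, p = 0.780879, fail to reject H0.


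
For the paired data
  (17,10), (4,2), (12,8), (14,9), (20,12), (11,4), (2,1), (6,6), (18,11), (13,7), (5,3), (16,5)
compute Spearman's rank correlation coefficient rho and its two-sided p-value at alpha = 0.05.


Step 1: Rank x and y separately (midranks; no ties here).
rank(x): 17->10, 4->2, 12->6, 14->8, 20->12, 11->5, 2->1, 6->4, 18->11, 13->7, 5->3, 16->9
rank(y): 10->10, 2->2, 8->8, 9->9, 12->12, 4->4, 1->1, 6->6, 11->11, 7->7, 3->3, 5->5
Step 2: d_i = R_x(i) - R_y(i); compute d_i^2.
  (10-10)^2=0, (2-2)^2=0, (6-8)^2=4, (8-9)^2=1, (12-12)^2=0, (5-4)^2=1, (1-1)^2=0, (4-6)^2=4, (11-11)^2=0, (7-7)^2=0, (3-3)^2=0, (9-5)^2=16
sum(d^2) = 26.
Step 3: rho = 1 - 6*26 / (12*(12^2 - 1)) = 1 - 156/1716 = 0.909091.
Step 4: Under H0, t = rho * sqrt((n-2)/(1-rho^2)) = 6.9007 ~ t(10).
Step 5: Two-sided p-value from the t-distribution with 10 df = 0.000042.
Step 6: alpha = 0.05. reject H0.

rho = 0.9091, p = 0.000042, reject H0 at alpha = 0.05.


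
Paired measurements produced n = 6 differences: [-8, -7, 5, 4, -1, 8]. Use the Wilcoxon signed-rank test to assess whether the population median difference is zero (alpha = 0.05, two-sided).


Step 1: Drop any zero differences (none here) and take |d_i|.
|d| = [8, 7, 5, 4, 1, 8]
Step 2: Midrank |d_i| (ties get averaged ranks).
ranks: |8|->5.5, |7|->4, |5|->3, |4|->2, |1|->1, |8|->5.5
Step 3: Attach original signs; sum ranks with positive sign and with negative sign.
W+ = 3 + 2 + 5.5 = 10.5
W- = 5.5 + 4 + 1 = 10.5
(Check: W+ + W- = 21 should equal n(n+1)/2 = 21.)
Step 4: Test statistic W = min(W+, W-) = 10.5.
Step 5: Ties in |d|, so use the tie-corrected normal approximation.
        E[W] = n(n+1)/4 = 6*7/4 = 10.5.
        Tie groups: |d|=8 (t=2); sum(t^3 - t) = 6.
        Var[W] = n(n+1)(2n+1)/24 - sum(t^3-t)/48 = 546/24 - 6/48 = 22.625.
        z = (W - E[W]) / sqrt(Var[W]) = (10.5 - 10.5) / 4.7566 = 0.0000.
        Two-sided p = 2*Phi(z) = 1.000000.
Step 6: alpha = 0.05. fail to reject H0.

W+ = 10.5, W- = 10.5, W = min = 10.5, p = 1.000000, fail to reject H0.


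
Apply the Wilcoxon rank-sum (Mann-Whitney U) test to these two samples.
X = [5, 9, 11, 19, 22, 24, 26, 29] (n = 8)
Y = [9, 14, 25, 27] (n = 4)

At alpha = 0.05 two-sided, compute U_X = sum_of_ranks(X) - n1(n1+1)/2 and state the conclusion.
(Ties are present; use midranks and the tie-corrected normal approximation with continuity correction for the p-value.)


Step 1: Combine and sort all 12 observations; assign midranks.
sorted (value, group): (5,X), (9,X), (9,Y), (11,X), (14,Y), (19,X), (22,X), (24,X), (25,Y), (26,X), (27,Y), (29,X)
ranks: 5->1, 9->2.5, 9->2.5, 11->4, 14->5, 19->6, 22->7, 24->8, 25->9, 26->10, 27->11, 29->12
Step 2: Rank sum for X: R1 = 1 + 2.5 + 4 + 6 + 7 + 8 + 10 + 12 = 50.5.
Step 3: U_X = R1 - n1(n1+1)/2 = 50.5 - 8*9/2 = 50.5 - 36 = 14.5.
       U_Y = n1*n2 - U_X = 32 - 14.5 = 17.5.
Step 4: Ties are present, so use the tie-corrected normal approximation (with continuity correction) for the p-value.
Step 5: p-value = 0.864901; compare to alpha = 0.05. fail to reject H0.

U_X = 14.5, p = 0.864901, fail to reject H0 at alpha = 0.05.


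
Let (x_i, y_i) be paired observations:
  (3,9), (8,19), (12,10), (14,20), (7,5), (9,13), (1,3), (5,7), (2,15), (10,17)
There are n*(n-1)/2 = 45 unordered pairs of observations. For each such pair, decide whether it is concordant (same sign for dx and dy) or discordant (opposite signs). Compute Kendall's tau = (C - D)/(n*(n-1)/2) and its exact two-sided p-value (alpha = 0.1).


Step 1: Enumerate the 45 unordered pairs (i,j) with i<j and classify each by sign(x_j-x_i) * sign(y_j-y_i).
  (1,2):dx=+5,dy=+10->C; (1,3):dx=+9,dy=+1->C; (1,4):dx=+11,dy=+11->C; (1,5):dx=+4,dy=-4->D
  (1,6):dx=+6,dy=+4->C; (1,7):dx=-2,dy=-6->C; (1,8):dx=+2,dy=-2->D; (1,9):dx=-1,dy=+6->D
  (1,10):dx=+7,dy=+8->C; (2,3):dx=+4,dy=-9->D; (2,4):dx=+6,dy=+1->C; (2,5):dx=-1,dy=-14->C
  (2,6):dx=+1,dy=-6->D; (2,7):dx=-7,dy=-16->C; (2,8):dx=-3,dy=-12->C; (2,9):dx=-6,dy=-4->C
  (2,10):dx=+2,dy=-2->D; (3,4):dx=+2,dy=+10->C; (3,5):dx=-5,dy=-5->C; (3,6):dx=-3,dy=+3->D
  (3,7):dx=-11,dy=-7->C; (3,8):dx=-7,dy=-3->C; (3,9):dx=-10,dy=+5->D; (3,10):dx=-2,dy=+7->D
  (4,5):dx=-7,dy=-15->C; (4,6):dx=-5,dy=-7->C; (4,7):dx=-13,dy=-17->C; (4,8):dx=-9,dy=-13->C
  (4,9):dx=-12,dy=-5->C; (4,10):dx=-4,dy=-3->C; (5,6):dx=+2,dy=+8->C; (5,7):dx=-6,dy=-2->C
  (5,8):dx=-2,dy=+2->D; (5,9):dx=-5,dy=+10->D; (5,10):dx=+3,dy=+12->C; (6,7):dx=-8,dy=-10->C
  (6,8):dx=-4,dy=-6->C; (6,9):dx=-7,dy=+2->D; (6,10):dx=+1,dy=+4->C; (7,8):dx=+4,dy=+4->C
  (7,9):dx=+1,dy=+12->C; (7,10):dx=+9,dy=+14->C; (8,9):dx=-3,dy=+8->D; (8,10):dx=+5,dy=+10->C
  (9,10):dx=+8,dy=+2->C
Step 2: C = 32, D = 13, total pairs = 45.
Step 3: tau = (C - D)/(n(n-1)/2) = (32 - 13)/45 = 0.422222.
Step 4: Exact two-sided p-value (enumerate n! = 3628800 permutations of y under H0): p = 0.108313.
Step 5: alpha = 0.1. fail to reject H0.

tau_b = 0.4222 (C=32, D=13), p = 0.108313, fail to reject H0.


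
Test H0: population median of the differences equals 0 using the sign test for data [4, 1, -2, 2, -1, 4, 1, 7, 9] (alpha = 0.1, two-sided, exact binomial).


Step 1: Discard zero differences. Original n = 9; n_eff = number of nonzero differences = 9.
Nonzero differences (with sign): +4, +1, -2, +2, -1, +4, +1, +7, +9
Step 2: Count signs: positive = 7, negative = 2.
Step 3: Under H0: P(positive) = 0.5, so the number of positives S ~ Bin(9, 0.5).
Step 4: Two-sided exact p-value = sum of Bin(9,0.5) probabilities at or below the observed probability = 0.179688.
Step 5: alpha = 0.1. fail to reject H0.

n_eff = 9, pos = 7, neg = 2, p = 0.179688, fail to reject H0.


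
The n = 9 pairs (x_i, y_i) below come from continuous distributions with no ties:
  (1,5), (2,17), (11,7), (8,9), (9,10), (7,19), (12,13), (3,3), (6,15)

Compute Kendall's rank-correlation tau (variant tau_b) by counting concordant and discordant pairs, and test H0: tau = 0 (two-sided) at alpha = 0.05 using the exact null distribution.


Step 1: Enumerate the 36 unordered pairs (i,j) with i<j and classify each by sign(x_j-x_i) * sign(y_j-y_i).
  (1,2):dx=+1,dy=+12->C; (1,3):dx=+10,dy=+2->C; (1,4):dx=+7,dy=+4->C; (1,5):dx=+8,dy=+5->C
  (1,6):dx=+6,dy=+14->C; (1,7):dx=+11,dy=+8->C; (1,8):dx=+2,dy=-2->D; (1,9):dx=+5,dy=+10->C
  (2,3):dx=+9,dy=-10->D; (2,4):dx=+6,dy=-8->D; (2,5):dx=+7,dy=-7->D; (2,6):dx=+5,dy=+2->C
  (2,7):dx=+10,dy=-4->D; (2,8):dx=+1,dy=-14->D; (2,9):dx=+4,dy=-2->D; (3,4):dx=-3,dy=+2->D
  (3,5):dx=-2,dy=+3->D; (3,6):dx=-4,dy=+12->D; (3,7):dx=+1,dy=+6->C; (3,8):dx=-8,dy=-4->C
  (3,9):dx=-5,dy=+8->D; (4,5):dx=+1,dy=+1->C; (4,6):dx=-1,dy=+10->D; (4,7):dx=+4,dy=+4->C
  (4,8):dx=-5,dy=-6->C; (4,9):dx=-2,dy=+6->D; (5,6):dx=-2,dy=+9->D; (5,7):dx=+3,dy=+3->C
  (5,8):dx=-6,dy=-7->C; (5,9):dx=-3,dy=+5->D; (6,7):dx=+5,dy=-6->D; (6,8):dx=-4,dy=-16->C
  (6,9):dx=-1,dy=-4->C; (7,8):dx=-9,dy=-10->C; (7,9):dx=-6,dy=+2->D; (8,9):dx=+3,dy=+12->C
Step 2: C = 19, D = 17, total pairs = 36.
Step 3: tau = (C - D)/(n(n-1)/2) = (19 - 17)/36 = 0.055556.
Step 4: Exact two-sided p-value (enumerate n! = 362880 permutations of y under H0): p = 0.919455.
Step 5: alpha = 0.05. fail to reject H0.

tau_b = 0.0556 (C=19, D=17), p = 0.919455, fail to reject H0.


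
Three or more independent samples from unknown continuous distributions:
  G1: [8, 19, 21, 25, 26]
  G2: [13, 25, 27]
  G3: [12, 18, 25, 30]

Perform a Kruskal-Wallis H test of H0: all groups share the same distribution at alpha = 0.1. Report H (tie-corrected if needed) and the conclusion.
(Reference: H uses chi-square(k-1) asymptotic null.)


Step 1: Combine all N = 12 observations and assign midranks.
sorted (value, group, rank): (8,G1,1), (12,G3,2), (13,G2,3), (18,G3,4), (19,G1,5), (21,G1,6), (25,G1,8), (25,G2,8), (25,G3,8), (26,G1,10), (27,G2,11), (30,G3,12)
Step 2: Sum ranks within each group.
R_1 = 30 (n_1 = 5)
R_2 = 22 (n_2 = 3)
R_3 = 26 (n_3 = 4)
Step 3: H = 12/(N(N+1)) * sum(R_i^2/n_i) - 3(N+1)
     = 12/(12*13) * (30^2/5 + 22^2/3 + 26^2/4) - 3*13
     = 0.076923 * 510.333 - 39
     = 0.256410.
Step 4: Ties present; correction factor C = 1 - 24/(12^3 - 12) = 0.986014. Corrected H = 0.256410 / 0.986014 = 0.260047.
Step 5: Under H0, H ~ chi^2(2); p-value = 0.878075.
Step 6: alpha = 0.1. fail to reject H0.

H = 0.2600, df = 2, p = 0.878075, fail to reject H0.


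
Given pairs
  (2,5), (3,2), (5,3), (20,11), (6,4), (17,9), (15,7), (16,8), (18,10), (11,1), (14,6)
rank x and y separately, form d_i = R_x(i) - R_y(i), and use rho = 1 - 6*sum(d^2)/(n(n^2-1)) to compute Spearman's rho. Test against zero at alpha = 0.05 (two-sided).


Step 1: Rank x and y separately (midranks; no ties here).
rank(x): 2->1, 3->2, 5->3, 20->11, 6->4, 17->9, 15->7, 16->8, 18->10, 11->5, 14->6
rank(y): 5->5, 2->2, 3->3, 11->11, 4->4, 9->9, 7->7, 8->8, 10->10, 1->1, 6->6
Step 2: d_i = R_x(i) - R_y(i); compute d_i^2.
  (1-5)^2=16, (2-2)^2=0, (3-3)^2=0, (11-11)^2=0, (4-4)^2=0, (9-9)^2=0, (7-7)^2=0, (8-8)^2=0, (10-10)^2=0, (5-1)^2=16, (6-6)^2=0
sum(d^2) = 32.
Step 3: rho = 1 - 6*32 / (11*(11^2 - 1)) = 1 - 192/1320 = 0.854545.
Step 4: Under H0, t = rho * sqrt((n-2)/(1-rho^2)) = 4.9360 ~ t(9).
Step 5: Two-sided p-value from the t-distribution with 9 df = 0.000807.
Step 6: alpha = 0.05. reject H0.

rho = 0.8545, p = 0.000807, reject H0 at alpha = 0.05.


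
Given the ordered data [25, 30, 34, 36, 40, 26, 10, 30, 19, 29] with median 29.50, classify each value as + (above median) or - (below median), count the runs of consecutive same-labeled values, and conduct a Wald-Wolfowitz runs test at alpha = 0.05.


Step 1: Compute median = 29.50; label A = above, B = below.
Labels in order: BAAAABBABB  (n_A = 5, n_B = 5)
Step 2: Count runs R = 5.
Step 3: Under H0 (random ordering), E[R] = 2*n_A*n_B/(n_A+n_B) + 1 = 2*5*5/10 + 1 = 6.0000.
        Var[R] = 2*n_A*n_B*(2*n_A*n_B - n_A - n_B) / ((n_A+n_B)^2 * (n_A+n_B-1)) = 2000/900 = 2.2222.
        SD[R] = 1.4907.
Step 4: Continuity-corrected z = (R + 0.5 - E[R]) / SD[R] = (5 + 0.5 - 6.0000) / 1.4907 = -0.3354.
Step 5: Two-sided p-value via normal approximation = 2*(1 - Phi(|z|)) = 0.737316.
Step 6: alpha = 0.05. fail to reject H0.

R = 5, z = -0.3354, p = 0.737316, fail to reject H0.


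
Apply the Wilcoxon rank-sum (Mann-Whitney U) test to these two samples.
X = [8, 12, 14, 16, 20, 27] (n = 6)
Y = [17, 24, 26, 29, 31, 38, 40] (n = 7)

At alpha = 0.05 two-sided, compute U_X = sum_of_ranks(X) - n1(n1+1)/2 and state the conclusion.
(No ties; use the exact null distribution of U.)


Step 1: Combine and sort all 13 observations; assign midranks.
sorted (value, group): (8,X), (12,X), (14,X), (16,X), (17,Y), (20,X), (24,Y), (26,Y), (27,X), (29,Y), (31,Y), (38,Y), (40,Y)
ranks: 8->1, 12->2, 14->3, 16->4, 17->5, 20->6, 24->7, 26->8, 27->9, 29->10, 31->11, 38->12, 40->13
Step 2: Rank sum for X: R1 = 1 + 2 + 3 + 4 + 6 + 9 = 25.
Step 3: U_X = R1 - n1(n1+1)/2 = 25 - 6*7/2 = 25 - 21 = 4.
       U_Y = n1*n2 - U_X = 42 - 4 = 38.
Step 4: No ties, so the exact null distribution of U (based on enumerating the C(13,6) = 1716 equally likely rank assignments) gives the two-sided p-value.
Step 5: p-value = 0.013986; compare to alpha = 0.05. reject H0.

U_X = 4, p = 0.013986, reject H0 at alpha = 0.05.


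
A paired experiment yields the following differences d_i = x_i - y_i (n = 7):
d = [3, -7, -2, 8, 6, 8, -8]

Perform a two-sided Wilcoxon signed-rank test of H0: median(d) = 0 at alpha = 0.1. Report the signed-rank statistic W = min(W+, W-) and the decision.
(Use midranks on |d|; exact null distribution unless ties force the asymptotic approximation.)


Step 1: Drop any zero differences (none here) and take |d_i|.
|d| = [3, 7, 2, 8, 6, 8, 8]
Step 2: Midrank |d_i| (ties get averaged ranks).
ranks: |3|->2, |7|->4, |2|->1, |8|->6, |6|->3, |8|->6, |8|->6
Step 3: Attach original signs; sum ranks with positive sign and with negative sign.
W+ = 2 + 6 + 3 + 6 = 17
W- = 4 + 1 + 6 = 11
(Check: W+ + W- = 28 should equal n(n+1)/2 = 28.)
Step 4: Test statistic W = min(W+, W-) = 11.
Step 5: Ties in |d|, so use the tie-corrected normal approximation.
        E[W] = n(n+1)/4 = 7*8/4 = 14.
        Tie groups: |d|=8 (t=3); sum(t^3 - t) = 24.
        Var[W] = n(n+1)(2n+1)/24 - sum(t^3-t)/48 = 840/24 - 24/48 = 34.5.
        z = (W - E[W]) / sqrt(Var[W]) = (11 - 14) / 5.8737 = -0.5108.
        Two-sided p = 2*Phi(z) = 0.609523.
Step 6: alpha = 0.1. fail to reject H0.

W+ = 17, W- = 11, W = min = 11, p = 0.609523, fail to reject H0.


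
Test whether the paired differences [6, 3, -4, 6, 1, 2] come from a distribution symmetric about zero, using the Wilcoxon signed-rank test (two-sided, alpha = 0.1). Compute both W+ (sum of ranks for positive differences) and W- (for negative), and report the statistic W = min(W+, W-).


Step 1: Drop any zero differences (none here) and take |d_i|.
|d| = [6, 3, 4, 6, 1, 2]
Step 2: Midrank |d_i| (ties get averaged ranks).
ranks: |6|->5.5, |3|->3, |4|->4, |6|->5.5, |1|->1, |2|->2
Step 3: Attach original signs; sum ranks with positive sign and with negative sign.
W+ = 5.5 + 3 + 5.5 + 1 + 2 = 17
W- = 4 = 4
(Check: W+ + W- = 21 should equal n(n+1)/2 = 21.)
Step 4: Test statistic W = min(W+, W-) = 4.
Step 5: Ties in |d|, so use the tie-corrected normal approximation.
        E[W] = n(n+1)/4 = 6*7/4 = 10.5.
        Tie groups: |d|=6 (t=2); sum(t^3 - t) = 6.
        Var[W] = n(n+1)(2n+1)/24 - sum(t^3-t)/48 = 546/24 - 6/48 = 22.625.
        z = (W - E[W]) / sqrt(Var[W]) = (4 - 10.5) / 4.7566 = -1.3665.
        Two-sided p = 2*Phi(z) = 0.171773.
Step 6: alpha = 0.1. fail to reject H0.

W+ = 17, W- = 4, W = min = 4, p = 0.171773, fail to reject H0.


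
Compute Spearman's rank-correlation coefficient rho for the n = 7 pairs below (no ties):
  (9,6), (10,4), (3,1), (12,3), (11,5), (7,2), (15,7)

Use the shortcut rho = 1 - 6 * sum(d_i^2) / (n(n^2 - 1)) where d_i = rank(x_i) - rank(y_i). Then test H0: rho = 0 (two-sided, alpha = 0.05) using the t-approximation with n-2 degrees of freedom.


Step 1: Rank x and y separately (midranks; no ties here).
rank(x): 9->3, 10->4, 3->1, 12->6, 11->5, 7->2, 15->7
rank(y): 6->6, 4->4, 1->1, 3->3, 5->5, 2->2, 7->7
Step 2: d_i = R_x(i) - R_y(i); compute d_i^2.
  (3-6)^2=9, (4-4)^2=0, (1-1)^2=0, (6-3)^2=9, (5-5)^2=0, (2-2)^2=0, (7-7)^2=0
sum(d^2) = 18.
Step 3: rho = 1 - 6*18 / (7*(7^2 - 1)) = 1 - 108/336 = 0.678571.
Step 4: Under H0, t = rho * sqrt((n-2)/(1-rho^2)) = 2.0657 ~ t(5).
Step 5: Two-sided p-value from the t-distribution with 5 df = 0.093750.
Step 6: alpha = 0.05. fail to reject H0.

rho = 0.6786, p = 0.093750, fail to reject H0 at alpha = 0.05.


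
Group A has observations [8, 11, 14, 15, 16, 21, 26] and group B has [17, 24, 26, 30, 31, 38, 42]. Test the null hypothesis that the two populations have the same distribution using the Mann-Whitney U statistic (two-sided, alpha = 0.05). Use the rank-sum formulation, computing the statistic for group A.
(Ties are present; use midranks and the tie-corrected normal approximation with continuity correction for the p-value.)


Step 1: Combine and sort all 14 observations; assign midranks.
sorted (value, group): (8,X), (11,X), (14,X), (15,X), (16,X), (17,Y), (21,X), (24,Y), (26,X), (26,Y), (30,Y), (31,Y), (38,Y), (42,Y)
ranks: 8->1, 11->2, 14->3, 15->4, 16->5, 17->6, 21->7, 24->8, 26->9.5, 26->9.5, 30->11, 31->12, 38->13, 42->14
Step 2: Rank sum for X: R1 = 1 + 2 + 3 + 4 + 5 + 7 + 9.5 = 31.5.
Step 3: U_X = R1 - n1(n1+1)/2 = 31.5 - 7*8/2 = 31.5 - 28 = 3.5.
       U_Y = n1*n2 - U_X = 49 - 3.5 = 45.5.
Step 4: Ties are present, so use the tie-corrected normal approximation (with continuity correction) for the p-value.
Step 5: p-value = 0.008734; compare to alpha = 0.05. reject H0.

U_X = 3.5, p = 0.008734, reject H0 at alpha = 0.05.


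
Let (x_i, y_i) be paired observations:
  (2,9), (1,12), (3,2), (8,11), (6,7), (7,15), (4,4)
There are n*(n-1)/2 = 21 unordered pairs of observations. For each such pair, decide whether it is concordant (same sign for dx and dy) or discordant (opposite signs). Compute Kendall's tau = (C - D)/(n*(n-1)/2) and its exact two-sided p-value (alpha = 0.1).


Step 1: Enumerate the 21 unordered pairs (i,j) with i<j and classify each by sign(x_j-x_i) * sign(y_j-y_i).
  (1,2):dx=-1,dy=+3->D; (1,3):dx=+1,dy=-7->D; (1,4):dx=+6,dy=+2->C; (1,5):dx=+4,dy=-2->D
  (1,6):dx=+5,dy=+6->C; (1,7):dx=+2,dy=-5->D; (2,3):dx=+2,dy=-10->D; (2,4):dx=+7,dy=-1->D
  (2,5):dx=+5,dy=-5->D; (2,6):dx=+6,dy=+3->C; (2,7):dx=+3,dy=-8->D; (3,4):dx=+5,dy=+9->C
  (3,5):dx=+3,dy=+5->C; (3,6):dx=+4,dy=+13->C; (3,7):dx=+1,dy=+2->C; (4,5):dx=-2,dy=-4->C
  (4,6):dx=-1,dy=+4->D; (4,7):dx=-4,dy=-7->C; (5,6):dx=+1,dy=+8->C; (5,7):dx=-2,dy=-3->C
  (6,7):dx=-3,dy=-11->C
Step 2: C = 12, D = 9, total pairs = 21.
Step 3: tau = (C - D)/(n(n-1)/2) = (12 - 9)/21 = 0.142857.
Step 4: Exact two-sided p-value (enumerate n! = 5040 permutations of y under H0): p = 0.772619.
Step 5: alpha = 0.1. fail to reject H0.

tau_b = 0.1429 (C=12, D=9), p = 0.772619, fail to reject H0.


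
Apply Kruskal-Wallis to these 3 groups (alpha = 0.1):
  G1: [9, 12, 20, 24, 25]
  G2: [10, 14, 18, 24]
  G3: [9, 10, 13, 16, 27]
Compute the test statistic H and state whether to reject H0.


Step 1: Combine all N = 14 observations and assign midranks.
sorted (value, group, rank): (9,G1,1.5), (9,G3,1.5), (10,G2,3.5), (10,G3,3.5), (12,G1,5), (13,G3,6), (14,G2,7), (16,G3,8), (18,G2,9), (20,G1,10), (24,G1,11.5), (24,G2,11.5), (25,G1,13), (27,G3,14)
Step 2: Sum ranks within each group.
R_1 = 41 (n_1 = 5)
R_2 = 31 (n_2 = 4)
R_3 = 33 (n_3 = 5)
Step 3: H = 12/(N(N+1)) * sum(R_i^2/n_i) - 3(N+1)
     = 12/(14*15) * (41^2/5 + 31^2/4 + 33^2/5) - 3*15
     = 0.057143 * 794.25 - 45
     = 0.385714.
Step 4: Ties present; correction factor C = 1 - 18/(14^3 - 14) = 0.993407. Corrected H = 0.385714 / 0.993407 = 0.388274.
Step 5: Under H0, H ~ chi^2(2); p-value = 0.823545.
Step 6: alpha = 0.1. fail to reject H0.

H = 0.3883, df = 2, p = 0.823545, fail to reject H0.


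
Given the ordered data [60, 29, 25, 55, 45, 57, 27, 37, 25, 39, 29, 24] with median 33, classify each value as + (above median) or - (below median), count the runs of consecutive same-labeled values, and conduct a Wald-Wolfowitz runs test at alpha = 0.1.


Step 1: Compute median = 33; label A = above, B = below.
Labels in order: ABBAAABABABB  (n_A = 6, n_B = 6)
Step 2: Count runs R = 8.
Step 3: Under H0 (random ordering), E[R] = 2*n_A*n_B/(n_A+n_B) + 1 = 2*6*6/12 + 1 = 7.0000.
        Var[R] = 2*n_A*n_B*(2*n_A*n_B - n_A - n_B) / ((n_A+n_B)^2 * (n_A+n_B-1)) = 4320/1584 = 2.7273.
        SD[R] = 1.6514.
Step 4: Continuity-corrected z = (R - 0.5 - E[R]) / SD[R] = (8 - 0.5 - 7.0000) / 1.6514 = 0.3028.
Step 5: Two-sided p-value via normal approximation = 2*(1 - Phi(|z|)) = 0.762069.
Step 6: alpha = 0.1. fail to reject H0.

R = 8, z = 0.3028, p = 0.762069, fail to reject H0.


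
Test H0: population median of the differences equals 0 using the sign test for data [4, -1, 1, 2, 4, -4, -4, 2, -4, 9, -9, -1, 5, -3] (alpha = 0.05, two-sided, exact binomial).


Step 1: Discard zero differences. Original n = 14; n_eff = number of nonzero differences = 14.
Nonzero differences (with sign): +4, -1, +1, +2, +4, -4, -4, +2, -4, +9, -9, -1, +5, -3
Step 2: Count signs: positive = 7, negative = 7.
Step 3: Under H0: P(positive) = 0.5, so the number of positives S ~ Bin(14, 0.5).
Step 4: Two-sided exact p-value = sum of Bin(14,0.5) probabilities at or below the observed probability = 1.000000.
Step 5: alpha = 0.05. fail to reject H0.

n_eff = 14, pos = 7, neg = 7, p = 1.000000, fail to reject H0.


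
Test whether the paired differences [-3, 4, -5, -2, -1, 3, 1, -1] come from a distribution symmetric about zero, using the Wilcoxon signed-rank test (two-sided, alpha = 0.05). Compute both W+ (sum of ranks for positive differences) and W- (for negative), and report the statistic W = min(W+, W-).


Step 1: Drop any zero differences (none here) and take |d_i|.
|d| = [3, 4, 5, 2, 1, 3, 1, 1]
Step 2: Midrank |d_i| (ties get averaged ranks).
ranks: |3|->5.5, |4|->7, |5|->8, |2|->4, |1|->2, |3|->5.5, |1|->2, |1|->2
Step 3: Attach original signs; sum ranks with positive sign and with negative sign.
W+ = 7 + 5.5 + 2 = 14.5
W- = 5.5 + 8 + 4 + 2 + 2 = 21.5
(Check: W+ + W- = 36 should equal n(n+1)/2 = 36.)
Step 4: Test statistic W = min(W+, W-) = 14.5.
Step 5: Ties in |d|, so use the tie-corrected normal approximation.
        E[W] = n(n+1)/4 = 8*9/4 = 18.
        Tie groups: |d|=1 (t=3), |d|=3 (t=2); sum(t^3 - t) = 30.
        Var[W] = n(n+1)(2n+1)/24 - sum(t^3-t)/48 = 1224/24 - 30/48 = 50.375.
        z = (W - E[W]) / sqrt(Var[W]) = (14.5 - 18) / 7.0975 = -0.4931.
        Two-sided p = 2*Phi(z) = 0.621921.
Step 6: alpha = 0.05. fail to reject H0.

W+ = 14.5, W- = 21.5, W = min = 14.5, p = 0.621921, fail to reject H0.


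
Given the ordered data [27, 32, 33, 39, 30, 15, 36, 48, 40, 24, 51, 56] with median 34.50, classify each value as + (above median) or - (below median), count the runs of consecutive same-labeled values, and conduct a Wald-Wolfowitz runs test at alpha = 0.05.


Step 1: Compute median = 34.50; label A = above, B = below.
Labels in order: BBBABBAAABAA  (n_A = 6, n_B = 6)
Step 2: Count runs R = 6.
Step 3: Under H0 (random ordering), E[R] = 2*n_A*n_B/(n_A+n_B) + 1 = 2*6*6/12 + 1 = 7.0000.
        Var[R] = 2*n_A*n_B*(2*n_A*n_B - n_A - n_B) / ((n_A+n_B)^2 * (n_A+n_B-1)) = 4320/1584 = 2.7273.
        SD[R] = 1.6514.
Step 4: Continuity-corrected z = (R + 0.5 - E[R]) / SD[R] = (6 + 0.5 - 7.0000) / 1.6514 = -0.3028.
Step 5: Two-sided p-value via normal approximation = 2*(1 - Phi(|z|)) = 0.762069.
Step 6: alpha = 0.05. fail to reject H0.

R = 6, z = -0.3028, p = 0.762069, fail to reject H0.


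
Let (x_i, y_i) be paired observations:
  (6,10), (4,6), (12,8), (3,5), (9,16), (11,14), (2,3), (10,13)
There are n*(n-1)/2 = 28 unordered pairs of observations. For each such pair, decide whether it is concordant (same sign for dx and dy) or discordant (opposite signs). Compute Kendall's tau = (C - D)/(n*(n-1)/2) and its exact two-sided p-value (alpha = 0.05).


Step 1: Enumerate the 28 unordered pairs (i,j) with i<j and classify each by sign(x_j-x_i) * sign(y_j-y_i).
  (1,2):dx=-2,dy=-4->C; (1,3):dx=+6,dy=-2->D; (1,4):dx=-3,dy=-5->C; (1,5):dx=+3,dy=+6->C
  (1,6):dx=+5,dy=+4->C; (1,7):dx=-4,dy=-7->C; (1,8):dx=+4,dy=+3->C; (2,3):dx=+8,dy=+2->C
  (2,4):dx=-1,dy=-1->C; (2,5):dx=+5,dy=+10->C; (2,6):dx=+7,dy=+8->C; (2,7):dx=-2,dy=-3->C
  (2,8):dx=+6,dy=+7->C; (3,4):dx=-9,dy=-3->C; (3,5):dx=-3,dy=+8->D; (3,6):dx=-1,dy=+6->D
  (3,7):dx=-10,dy=-5->C; (3,8):dx=-2,dy=+5->D; (4,5):dx=+6,dy=+11->C; (4,6):dx=+8,dy=+9->C
  (4,7):dx=-1,dy=-2->C; (4,8):dx=+7,dy=+8->C; (5,6):dx=+2,dy=-2->D; (5,7):dx=-7,dy=-13->C
  (5,8):dx=+1,dy=-3->D; (6,7):dx=-9,dy=-11->C; (6,8):dx=-1,dy=-1->C; (7,8):dx=+8,dy=+10->C
Step 2: C = 22, D = 6, total pairs = 28.
Step 3: tau = (C - D)/(n(n-1)/2) = (22 - 6)/28 = 0.571429.
Step 4: Exact two-sided p-value (enumerate n! = 40320 permutations of y under H0): p = 0.061012.
Step 5: alpha = 0.05. fail to reject H0.

tau_b = 0.5714 (C=22, D=6), p = 0.061012, fail to reject H0.


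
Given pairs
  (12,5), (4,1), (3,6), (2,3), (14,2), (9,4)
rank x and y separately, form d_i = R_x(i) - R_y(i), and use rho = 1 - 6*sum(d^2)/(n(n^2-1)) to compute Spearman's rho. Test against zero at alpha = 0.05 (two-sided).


Step 1: Rank x and y separately (midranks; no ties here).
rank(x): 12->5, 4->3, 3->2, 2->1, 14->6, 9->4
rank(y): 5->5, 1->1, 6->6, 3->3, 2->2, 4->4
Step 2: d_i = R_x(i) - R_y(i); compute d_i^2.
  (5-5)^2=0, (3-1)^2=4, (2-6)^2=16, (1-3)^2=4, (6-2)^2=16, (4-4)^2=0
sum(d^2) = 40.
Step 3: rho = 1 - 6*40 / (6*(6^2 - 1)) = 1 - 240/210 = -0.142857.
Step 4: Under H0, t = rho * sqrt((n-2)/(1-rho^2)) = -0.2887 ~ t(4).
Step 5: Two-sided p-value from the t-distribution with 4 df = 0.787172.
Step 6: alpha = 0.05. fail to reject H0.

rho = -0.1429, p = 0.787172, fail to reject H0 at alpha = 0.05.


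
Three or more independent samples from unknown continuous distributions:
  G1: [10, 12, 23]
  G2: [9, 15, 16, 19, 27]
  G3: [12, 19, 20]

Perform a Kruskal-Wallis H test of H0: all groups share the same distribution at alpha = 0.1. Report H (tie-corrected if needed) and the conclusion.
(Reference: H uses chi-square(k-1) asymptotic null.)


Step 1: Combine all N = 11 observations and assign midranks.
sorted (value, group, rank): (9,G2,1), (10,G1,2), (12,G1,3.5), (12,G3,3.5), (15,G2,5), (16,G2,6), (19,G2,7.5), (19,G3,7.5), (20,G3,9), (23,G1,10), (27,G2,11)
Step 2: Sum ranks within each group.
R_1 = 15.5 (n_1 = 3)
R_2 = 30.5 (n_2 = 5)
R_3 = 20 (n_3 = 3)
Step 3: H = 12/(N(N+1)) * sum(R_i^2/n_i) - 3(N+1)
     = 12/(11*12) * (15.5^2/3 + 30.5^2/5 + 20^2/3) - 3*12
     = 0.090909 * 399.467 - 36
     = 0.315152.
Step 4: Ties present; correction factor C = 1 - 12/(11^3 - 11) = 0.990909. Corrected H = 0.315152 / 0.990909 = 0.318043.
Step 5: Under H0, H ~ chi^2(2); p-value = 0.852978.
Step 6: alpha = 0.1. fail to reject H0.

H = 0.3180, df = 2, p = 0.852978, fail to reject H0.


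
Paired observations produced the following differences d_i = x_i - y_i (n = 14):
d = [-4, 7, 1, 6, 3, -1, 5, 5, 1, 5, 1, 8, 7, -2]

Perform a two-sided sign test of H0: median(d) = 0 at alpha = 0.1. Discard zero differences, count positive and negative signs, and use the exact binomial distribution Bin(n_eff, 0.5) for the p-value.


Step 1: Discard zero differences. Original n = 14; n_eff = number of nonzero differences = 14.
Nonzero differences (with sign): -4, +7, +1, +6, +3, -1, +5, +5, +1, +5, +1, +8, +7, -2
Step 2: Count signs: positive = 11, negative = 3.
Step 3: Under H0: P(positive) = 0.5, so the number of positives S ~ Bin(14, 0.5).
Step 4: Two-sided exact p-value = sum of Bin(14,0.5) probabilities at or below the observed probability = 0.057373.
Step 5: alpha = 0.1. reject H0.

n_eff = 14, pos = 11, neg = 3, p = 0.057373, reject H0.


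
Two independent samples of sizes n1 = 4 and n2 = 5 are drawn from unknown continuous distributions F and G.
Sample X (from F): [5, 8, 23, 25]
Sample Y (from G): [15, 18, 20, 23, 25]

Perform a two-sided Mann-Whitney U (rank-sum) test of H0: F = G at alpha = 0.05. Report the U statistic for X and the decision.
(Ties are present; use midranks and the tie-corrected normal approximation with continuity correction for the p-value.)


Step 1: Combine and sort all 9 observations; assign midranks.
sorted (value, group): (5,X), (8,X), (15,Y), (18,Y), (20,Y), (23,X), (23,Y), (25,X), (25,Y)
ranks: 5->1, 8->2, 15->3, 18->4, 20->5, 23->6.5, 23->6.5, 25->8.5, 25->8.5
Step 2: Rank sum for X: R1 = 1 + 2 + 6.5 + 8.5 = 18.
Step 3: U_X = R1 - n1(n1+1)/2 = 18 - 4*5/2 = 18 - 10 = 8.
       U_Y = n1*n2 - U_X = 20 - 8 = 12.
Step 4: Ties are present, so use the tie-corrected normal approximation (with continuity correction) for the p-value.
Step 5: p-value = 0.710992; compare to alpha = 0.05. fail to reject H0.

U_X = 8, p = 0.710992, fail to reject H0 at alpha = 0.05.


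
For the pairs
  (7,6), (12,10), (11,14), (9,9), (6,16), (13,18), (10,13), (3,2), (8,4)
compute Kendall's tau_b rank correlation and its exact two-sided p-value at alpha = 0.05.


Step 1: Enumerate the 36 unordered pairs (i,j) with i<j and classify each by sign(x_j-x_i) * sign(y_j-y_i).
  (1,2):dx=+5,dy=+4->C; (1,3):dx=+4,dy=+8->C; (1,4):dx=+2,dy=+3->C; (1,5):dx=-1,dy=+10->D
  (1,6):dx=+6,dy=+12->C; (1,7):dx=+3,dy=+7->C; (1,8):dx=-4,dy=-4->C; (1,9):dx=+1,dy=-2->D
  (2,3):dx=-1,dy=+4->D; (2,4):dx=-3,dy=-1->C; (2,5):dx=-6,dy=+6->D; (2,6):dx=+1,dy=+8->C
  (2,7):dx=-2,dy=+3->D; (2,8):dx=-9,dy=-8->C; (2,9):dx=-4,dy=-6->C; (3,4):dx=-2,dy=-5->C
  (3,5):dx=-5,dy=+2->D; (3,6):dx=+2,dy=+4->C; (3,7):dx=-1,dy=-1->C; (3,8):dx=-8,dy=-12->C
  (3,9):dx=-3,dy=-10->C; (4,5):dx=-3,dy=+7->D; (4,6):dx=+4,dy=+9->C; (4,7):dx=+1,dy=+4->C
  (4,8):dx=-6,dy=-7->C; (4,9):dx=-1,dy=-5->C; (5,6):dx=+7,dy=+2->C; (5,7):dx=+4,dy=-3->D
  (5,8):dx=-3,dy=-14->C; (5,9):dx=+2,dy=-12->D; (6,7):dx=-3,dy=-5->C; (6,8):dx=-10,dy=-16->C
  (6,9):dx=-5,dy=-14->C; (7,8):dx=-7,dy=-11->C; (7,9):dx=-2,dy=-9->C; (8,9):dx=+5,dy=+2->C
Step 2: C = 27, D = 9, total pairs = 36.
Step 3: tau = (C - D)/(n(n-1)/2) = (27 - 9)/36 = 0.500000.
Step 4: Exact two-sided p-value (enumerate n! = 362880 permutations of y under H0): p = 0.075176.
Step 5: alpha = 0.05. fail to reject H0.

tau_b = 0.5000 (C=27, D=9), p = 0.075176, fail to reject H0.


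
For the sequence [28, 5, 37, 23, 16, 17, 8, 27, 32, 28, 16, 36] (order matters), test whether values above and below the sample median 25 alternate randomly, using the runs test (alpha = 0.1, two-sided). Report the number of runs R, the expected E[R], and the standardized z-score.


Step 1: Compute median = 25; label A = above, B = below.
Labels in order: ABABBBBAAABA  (n_A = 6, n_B = 6)
Step 2: Count runs R = 7.
Step 3: Under H0 (random ordering), E[R] = 2*n_A*n_B/(n_A+n_B) + 1 = 2*6*6/12 + 1 = 7.0000.
        Var[R] = 2*n_A*n_B*(2*n_A*n_B - n_A - n_B) / ((n_A+n_B)^2 * (n_A+n_B-1)) = 4320/1584 = 2.7273.
        SD[R] = 1.6514.
Step 4: R = E[R], so z = 0 with no continuity correction.
Step 5: Two-sided p-value via normal approximation = 2*(1 - Phi(|z|)) = 1.000000.
Step 6: alpha = 0.1. fail to reject H0.

R = 7, z = 0.0000, p = 1.000000, fail to reject H0.


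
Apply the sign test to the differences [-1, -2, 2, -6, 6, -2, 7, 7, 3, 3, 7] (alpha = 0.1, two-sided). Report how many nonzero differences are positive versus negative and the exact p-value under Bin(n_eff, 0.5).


Step 1: Discard zero differences. Original n = 11; n_eff = number of nonzero differences = 11.
Nonzero differences (with sign): -1, -2, +2, -6, +6, -2, +7, +7, +3, +3, +7
Step 2: Count signs: positive = 7, negative = 4.
Step 3: Under H0: P(positive) = 0.5, so the number of positives S ~ Bin(11, 0.5).
Step 4: Two-sided exact p-value = sum of Bin(11,0.5) probabilities at or below the observed probability = 0.548828.
Step 5: alpha = 0.1. fail to reject H0.

n_eff = 11, pos = 7, neg = 4, p = 0.548828, fail to reject H0.


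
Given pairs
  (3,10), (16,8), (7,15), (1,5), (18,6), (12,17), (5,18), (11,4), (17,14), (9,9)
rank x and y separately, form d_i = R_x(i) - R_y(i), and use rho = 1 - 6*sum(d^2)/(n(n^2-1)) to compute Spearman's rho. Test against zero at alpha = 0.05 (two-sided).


Step 1: Rank x and y separately (midranks; no ties here).
rank(x): 3->2, 16->8, 7->4, 1->1, 18->10, 12->7, 5->3, 11->6, 17->9, 9->5
rank(y): 10->6, 8->4, 15->8, 5->2, 6->3, 17->9, 18->10, 4->1, 14->7, 9->5
Step 2: d_i = R_x(i) - R_y(i); compute d_i^2.
  (2-6)^2=16, (8-4)^2=16, (4-8)^2=16, (1-2)^2=1, (10-3)^2=49, (7-9)^2=4, (3-10)^2=49, (6-1)^2=25, (9-7)^2=4, (5-5)^2=0
sum(d^2) = 180.
Step 3: rho = 1 - 6*180 / (10*(10^2 - 1)) = 1 - 1080/990 = -0.090909.
Step 4: Under H0, t = rho * sqrt((n-2)/(1-rho^2)) = -0.2582 ~ t(8).
Step 5: Two-sided p-value from the t-distribution with 8 df = 0.802772.
Step 6: alpha = 0.05. fail to reject H0.

rho = -0.0909, p = 0.802772, fail to reject H0 at alpha = 0.05.
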